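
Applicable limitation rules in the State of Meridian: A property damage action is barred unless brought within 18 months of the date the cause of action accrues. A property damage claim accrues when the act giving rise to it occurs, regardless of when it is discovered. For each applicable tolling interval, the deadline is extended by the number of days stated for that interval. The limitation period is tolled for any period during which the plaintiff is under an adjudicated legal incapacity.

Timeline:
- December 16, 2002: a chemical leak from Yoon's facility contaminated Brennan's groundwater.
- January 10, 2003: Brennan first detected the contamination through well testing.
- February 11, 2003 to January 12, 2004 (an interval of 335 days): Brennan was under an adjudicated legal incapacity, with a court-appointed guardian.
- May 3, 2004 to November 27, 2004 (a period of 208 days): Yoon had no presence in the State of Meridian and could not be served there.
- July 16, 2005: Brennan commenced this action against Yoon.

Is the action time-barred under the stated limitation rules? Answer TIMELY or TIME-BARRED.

The claim accrued on December 16, 2002, when the wrongful act occurred; under the stated occurrence rule the January 10, 2003 discovery does not delay accrual.
The untolled deadline — 18 months after December 16, 2002 — is June 16, 2004.
The plaintiff's legal incapacity from February 11, 2003 to January 12, 2004 tolled the period for 335 days, extending the deadline to May 17, 2005.
No stated provision tolls the period for the defendant's absence, so the interval from May 3, 2004 to November 27, 2004 has no effect on the deadline.
Filing on July 16, 2005 missed the May 17, 2005 deadline — the action is time-barred.

TIME-BARRED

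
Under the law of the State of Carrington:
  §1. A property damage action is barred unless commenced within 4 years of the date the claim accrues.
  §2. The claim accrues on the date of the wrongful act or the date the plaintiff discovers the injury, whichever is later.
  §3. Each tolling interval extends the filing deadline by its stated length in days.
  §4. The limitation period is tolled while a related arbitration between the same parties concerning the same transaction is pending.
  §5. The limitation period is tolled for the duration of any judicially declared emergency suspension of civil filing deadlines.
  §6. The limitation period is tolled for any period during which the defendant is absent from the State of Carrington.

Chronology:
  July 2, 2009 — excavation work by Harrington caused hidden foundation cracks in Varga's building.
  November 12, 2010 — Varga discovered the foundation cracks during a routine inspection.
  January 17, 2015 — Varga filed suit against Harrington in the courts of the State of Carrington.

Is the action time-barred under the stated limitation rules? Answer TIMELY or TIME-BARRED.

Taking the later of the act (July 2, 2009) and discovery (November 12, 2010), the claim accrued on November 12, 2010.
The untolled deadline — 4 years after November 12, 2010 — is November 12, 2014.
Filing on January 17, 2015 missed the November 12, 2014 deadline — the action is time-barred.

TIME-BARRED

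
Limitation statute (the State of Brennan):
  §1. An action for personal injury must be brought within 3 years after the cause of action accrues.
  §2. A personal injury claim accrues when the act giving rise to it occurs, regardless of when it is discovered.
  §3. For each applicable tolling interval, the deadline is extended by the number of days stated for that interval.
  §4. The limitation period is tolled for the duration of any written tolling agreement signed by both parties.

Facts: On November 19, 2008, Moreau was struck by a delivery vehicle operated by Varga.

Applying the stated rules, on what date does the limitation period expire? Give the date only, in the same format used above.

The cause of action accrued on November 19, 2008, the date of the act.
The untolled deadline — 3 years after November 19, 2008 — is November 19, 2011.

November 19, 2011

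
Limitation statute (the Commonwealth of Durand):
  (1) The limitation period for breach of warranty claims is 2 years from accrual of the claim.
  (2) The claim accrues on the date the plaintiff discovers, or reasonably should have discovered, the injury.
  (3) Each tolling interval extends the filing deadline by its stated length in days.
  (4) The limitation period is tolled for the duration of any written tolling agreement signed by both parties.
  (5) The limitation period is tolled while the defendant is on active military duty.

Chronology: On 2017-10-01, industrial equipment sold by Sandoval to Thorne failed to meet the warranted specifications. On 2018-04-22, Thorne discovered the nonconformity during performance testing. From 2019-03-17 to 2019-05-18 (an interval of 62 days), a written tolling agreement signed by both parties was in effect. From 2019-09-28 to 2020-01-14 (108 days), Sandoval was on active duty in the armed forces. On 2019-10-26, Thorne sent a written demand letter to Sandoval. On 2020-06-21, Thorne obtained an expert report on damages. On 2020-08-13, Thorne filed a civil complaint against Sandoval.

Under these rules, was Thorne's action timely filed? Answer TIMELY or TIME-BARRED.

TIMELY

Accrual is tied to discovery, so the period began on 2018-04-22 rather than on 2017-10-01 when the act occurred.
Adding the 2 years base period to 2018-04-22 gives a deadline of 2020-04-22, before any tolling.
The written tolling agreement from 2019-03-17 to 2019-05-18 tolled the period for 62 days, extending the deadline to 2020-06-23.
The defendant's active military service from 2019-09-28 to 2020-01-14 tolled the period for 108 days, extending the deadline to 2020-10-09.
The other events in the timeline have no effect on the limitation period under the stated rules.
Thorne filed on 2020-08-13, before the 2020-10-09 deadline, so the action is timely.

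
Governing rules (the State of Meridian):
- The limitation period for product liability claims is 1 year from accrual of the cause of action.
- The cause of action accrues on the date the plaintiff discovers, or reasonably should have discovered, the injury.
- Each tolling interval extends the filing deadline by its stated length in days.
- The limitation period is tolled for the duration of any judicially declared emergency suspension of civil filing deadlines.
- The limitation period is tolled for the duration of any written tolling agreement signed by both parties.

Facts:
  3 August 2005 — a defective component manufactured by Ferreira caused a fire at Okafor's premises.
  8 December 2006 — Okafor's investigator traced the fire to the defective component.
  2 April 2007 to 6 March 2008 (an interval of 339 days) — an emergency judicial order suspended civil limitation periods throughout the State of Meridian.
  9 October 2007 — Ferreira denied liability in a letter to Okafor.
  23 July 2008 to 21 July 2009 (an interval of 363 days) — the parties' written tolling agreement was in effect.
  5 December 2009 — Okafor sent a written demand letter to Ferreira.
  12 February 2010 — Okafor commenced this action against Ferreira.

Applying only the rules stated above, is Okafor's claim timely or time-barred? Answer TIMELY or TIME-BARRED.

TIME-BARRED

Under the discovery rule, the claim accrued on 8 December 2006, when Okafor discovered the injury — not on the 3 August 2005 date of the underlying act.
1 year from 8 December 2006 is 8 December 2007.
The period was tolled for 339 days by the emergency suspension of filing deadlines (2 April 2007 to 6 March 2008), pushing the deadline to 11 November 2008.
The written tolling agreement from 23 July 2008 to 21 July 2009 tolled the period for 363 days, extending the deadline to 9 November 2009.
The other events in the timeline have no effect on the limitation period under the stated rules.
Filing on 12 February 2010 missed the 9 November 2009 deadline — the action is time-barred.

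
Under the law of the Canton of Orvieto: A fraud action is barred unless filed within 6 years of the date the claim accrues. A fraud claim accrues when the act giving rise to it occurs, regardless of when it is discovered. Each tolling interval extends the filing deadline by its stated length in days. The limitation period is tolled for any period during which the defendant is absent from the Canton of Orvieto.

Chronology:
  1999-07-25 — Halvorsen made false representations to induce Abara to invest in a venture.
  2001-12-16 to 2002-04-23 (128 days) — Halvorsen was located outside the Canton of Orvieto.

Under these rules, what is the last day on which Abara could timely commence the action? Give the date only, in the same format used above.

2005-11-30

The claim accrued on 1999-07-25, when the wrongful act occurred.
The untolled deadline — 6 years after 1999-07-25 — is 2005-07-25.
Because the defendant's absence from the jurisdiction ran from 2001-12-16 to 2002-04-23, the deadline is extended by 128 days to 2005-11-30.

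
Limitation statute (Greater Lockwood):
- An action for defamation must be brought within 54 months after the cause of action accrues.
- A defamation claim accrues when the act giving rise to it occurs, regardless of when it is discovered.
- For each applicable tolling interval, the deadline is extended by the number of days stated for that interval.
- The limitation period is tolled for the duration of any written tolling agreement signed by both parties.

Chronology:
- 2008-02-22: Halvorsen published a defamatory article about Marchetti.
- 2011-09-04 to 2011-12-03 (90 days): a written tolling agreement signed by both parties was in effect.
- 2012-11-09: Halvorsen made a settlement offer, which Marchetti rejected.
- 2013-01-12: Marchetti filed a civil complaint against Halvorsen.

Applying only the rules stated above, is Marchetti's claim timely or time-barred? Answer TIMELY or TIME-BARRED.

The cause of action accrued on 2008-02-22, the date of the act.
The untolled deadline — 54 months after 2008-02-22 — is 2012-08-22.
The written tolling agreement from 2011-09-04 to 2011-12-03 tolled the period for 90 days, extending the deadline to 2012-11-20.
The other events in the timeline have no effect on the limitation period under the stated rules.
The 2013-01-12 filing falls after the 2012-11-20 deadline; the claim is time-barred.

TIME-BARRED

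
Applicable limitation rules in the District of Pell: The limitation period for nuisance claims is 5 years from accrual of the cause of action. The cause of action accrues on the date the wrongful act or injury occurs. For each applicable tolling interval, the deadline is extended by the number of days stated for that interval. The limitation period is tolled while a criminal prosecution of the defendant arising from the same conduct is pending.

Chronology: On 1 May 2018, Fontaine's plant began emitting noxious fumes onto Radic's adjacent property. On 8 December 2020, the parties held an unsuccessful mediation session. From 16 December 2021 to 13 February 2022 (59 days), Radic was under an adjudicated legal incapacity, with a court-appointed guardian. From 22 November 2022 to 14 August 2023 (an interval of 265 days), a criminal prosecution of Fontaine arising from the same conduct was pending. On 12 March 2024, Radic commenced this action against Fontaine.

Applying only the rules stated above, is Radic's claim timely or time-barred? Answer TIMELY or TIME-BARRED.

TIME-BARRED

The cause of action accrued on 1 May 2018, the date of the act.
5 years from 1 May 2018 is 1 May 2023.
Because the pending criminal prosecution ran from 22 November 2022 to 14 August 2023, the deadline is extended by 265 days to 21 January 2024.
The plaintiff's legal incapacity from 16 December 2021 to 13 February 2022 does not toll the period, because no stated rule makes the plaintiff's incapacity a tolling event.
The other events in the timeline have no effect on the limitation period under the stated rules.
Filing on 12 March 2024 missed the 21 January 2024 deadline — the action is time-barred.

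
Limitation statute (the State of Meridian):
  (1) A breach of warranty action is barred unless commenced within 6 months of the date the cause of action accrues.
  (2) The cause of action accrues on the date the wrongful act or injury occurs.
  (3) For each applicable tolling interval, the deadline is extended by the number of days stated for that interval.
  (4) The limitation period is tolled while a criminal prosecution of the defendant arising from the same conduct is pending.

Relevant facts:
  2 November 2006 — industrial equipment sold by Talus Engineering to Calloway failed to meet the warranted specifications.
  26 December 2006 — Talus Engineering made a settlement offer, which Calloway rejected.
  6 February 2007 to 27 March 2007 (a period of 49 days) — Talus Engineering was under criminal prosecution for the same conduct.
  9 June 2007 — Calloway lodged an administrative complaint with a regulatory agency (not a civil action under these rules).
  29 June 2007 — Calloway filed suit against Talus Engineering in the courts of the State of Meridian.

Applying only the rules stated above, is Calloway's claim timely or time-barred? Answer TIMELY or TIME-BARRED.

TIME-BARRED

The limitation period began to run on 2 November 2006.
6 months from 2 November 2006 is 2 May 2007.
The period was tolled for 49 days by the pending criminal prosecution (6 February 2007 to 27 March 2007), pushing the deadline to 20 June 2007.
The other events in the timeline have no effect on the limitation period under the stated rules.
Filing on 29 June 2007 missed the 20 June 2007 deadline — the action is time-barred.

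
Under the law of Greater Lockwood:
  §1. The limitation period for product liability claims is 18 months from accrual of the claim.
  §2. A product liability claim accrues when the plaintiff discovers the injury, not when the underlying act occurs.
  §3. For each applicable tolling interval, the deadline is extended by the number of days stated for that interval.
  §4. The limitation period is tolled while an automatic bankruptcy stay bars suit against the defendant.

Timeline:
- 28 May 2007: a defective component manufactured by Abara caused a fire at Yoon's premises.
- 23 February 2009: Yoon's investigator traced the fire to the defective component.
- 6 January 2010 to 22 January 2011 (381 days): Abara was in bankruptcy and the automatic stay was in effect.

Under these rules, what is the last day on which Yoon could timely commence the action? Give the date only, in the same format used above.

Under the discovery rule, the claim accrued on 23 February 2009, when Yoon discovered the injury — not on the 28 May 2007 date of the underlying act.
18 months from 23 February 2009 is 23 August 2010.
The period was tolled for 381 days by the automatic bankruptcy stay (6 January 2010 to 22 January 2011), pushing the deadline to 8 September 2011.

8 September 2011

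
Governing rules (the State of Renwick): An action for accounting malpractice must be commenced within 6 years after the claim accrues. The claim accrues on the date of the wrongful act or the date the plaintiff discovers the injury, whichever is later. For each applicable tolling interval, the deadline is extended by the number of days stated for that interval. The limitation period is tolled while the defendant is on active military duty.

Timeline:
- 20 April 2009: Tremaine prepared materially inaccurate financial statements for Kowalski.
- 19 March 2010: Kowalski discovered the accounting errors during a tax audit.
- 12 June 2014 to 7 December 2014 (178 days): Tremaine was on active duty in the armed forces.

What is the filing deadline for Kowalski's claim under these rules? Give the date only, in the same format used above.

13 September 2016

Because discovery on 19 March 2010 post-dates the 20 April 2009 act, accrual under the later-of rule falls on 19 March 2010.
Adding the 6 years base period to 19 March 2010 gives a deadline of 19 March 2016, before any tolling.
Because the defendant's active military service ran from 12 June 2014 to 7 December 2014, the deadline is extended by 178 days to 13 September 2016.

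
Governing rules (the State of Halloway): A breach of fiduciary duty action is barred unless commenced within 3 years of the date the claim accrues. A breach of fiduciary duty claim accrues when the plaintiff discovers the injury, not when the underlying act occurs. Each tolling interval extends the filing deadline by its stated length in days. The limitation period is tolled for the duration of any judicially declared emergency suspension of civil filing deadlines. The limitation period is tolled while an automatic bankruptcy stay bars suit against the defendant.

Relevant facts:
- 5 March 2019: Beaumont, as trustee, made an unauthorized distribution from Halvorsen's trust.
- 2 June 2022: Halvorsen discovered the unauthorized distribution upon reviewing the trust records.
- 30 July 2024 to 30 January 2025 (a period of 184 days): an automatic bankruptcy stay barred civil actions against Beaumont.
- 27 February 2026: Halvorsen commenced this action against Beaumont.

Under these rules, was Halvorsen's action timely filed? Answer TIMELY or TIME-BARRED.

Accrual is tied to discovery, so the period began on 2 June 2022 rather than on 5 March 2019 when the act occurred.
Adding the 3 years base period to 2 June 2022 gives a deadline of 2 June 2025, before any tolling.
The automatic bankruptcy stay from 30 July 2024 to 30 January 2025 tolled the period for 184 days, extending the deadline to 3 December 2025.
The 27 February 2026 filing falls after the 3 December 2025 deadline; the claim is time-barred.

TIME-BARRED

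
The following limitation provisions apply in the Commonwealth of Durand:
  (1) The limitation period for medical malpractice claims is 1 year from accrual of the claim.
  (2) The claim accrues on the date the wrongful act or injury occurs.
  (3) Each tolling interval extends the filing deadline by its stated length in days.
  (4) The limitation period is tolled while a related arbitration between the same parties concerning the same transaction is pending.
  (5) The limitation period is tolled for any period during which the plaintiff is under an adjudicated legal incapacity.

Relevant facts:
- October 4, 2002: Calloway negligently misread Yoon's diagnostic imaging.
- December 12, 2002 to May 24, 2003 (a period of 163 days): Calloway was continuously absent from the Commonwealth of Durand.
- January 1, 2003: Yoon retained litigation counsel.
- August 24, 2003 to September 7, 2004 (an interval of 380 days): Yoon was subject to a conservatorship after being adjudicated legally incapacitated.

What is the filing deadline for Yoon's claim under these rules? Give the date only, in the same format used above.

The limitation period began to run on October 4, 2002.
The untolled deadline — 1 year after October 4, 2002 — is October 4, 2003.
The period was tolled for 380 days by the plaintiff's legal incapacity (August 24, 2003 to September 7, 2004), pushing the deadline to October 18, 2004.
Although the defendant's absence ran from December 12, 2002 to May 24, 2003, the stated rules do not make that a tolling event, so it is disregarded.
None of the other events listed affects the running of the period under the stated rules.

October 18, 2004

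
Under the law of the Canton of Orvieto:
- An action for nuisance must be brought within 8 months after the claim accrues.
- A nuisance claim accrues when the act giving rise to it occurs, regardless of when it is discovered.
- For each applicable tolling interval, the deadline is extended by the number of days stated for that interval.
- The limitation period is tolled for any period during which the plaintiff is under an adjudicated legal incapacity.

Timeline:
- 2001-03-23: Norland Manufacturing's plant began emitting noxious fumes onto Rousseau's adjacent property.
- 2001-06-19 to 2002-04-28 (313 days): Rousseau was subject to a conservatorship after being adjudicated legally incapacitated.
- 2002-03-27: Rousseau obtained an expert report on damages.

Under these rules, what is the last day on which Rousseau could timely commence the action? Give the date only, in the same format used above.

2002-10-02

The limitation period began to run on 2001-03-23.
8 months from 2001-03-23 is 2001-11-23.
The plaintiff's legal incapacity from 2001-06-19 to 2002-04-28 tolled the period for 313 days, extending the deadline to 2002-10-02.
None of the other events listed affects the running of the period under the stated rules.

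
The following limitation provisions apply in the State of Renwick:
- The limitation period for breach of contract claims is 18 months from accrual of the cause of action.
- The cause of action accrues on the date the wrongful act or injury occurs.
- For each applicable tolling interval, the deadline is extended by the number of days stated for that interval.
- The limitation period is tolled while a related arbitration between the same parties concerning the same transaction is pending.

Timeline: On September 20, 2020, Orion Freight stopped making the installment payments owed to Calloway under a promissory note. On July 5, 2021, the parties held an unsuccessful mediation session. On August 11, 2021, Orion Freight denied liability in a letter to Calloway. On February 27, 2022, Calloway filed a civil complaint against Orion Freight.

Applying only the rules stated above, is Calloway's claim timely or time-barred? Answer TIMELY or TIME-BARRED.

TIMELY

The limitation period began to run on September 20, 2020.
Adding the 18 months base period to September 20, 2020 gives a deadline of March 20, 2022, before any tolling.
None of the other events listed affects the running of the period under the stated rules.
Calloway filed on February 27, 2022, before the March 20, 2022 deadline, so the action is timely.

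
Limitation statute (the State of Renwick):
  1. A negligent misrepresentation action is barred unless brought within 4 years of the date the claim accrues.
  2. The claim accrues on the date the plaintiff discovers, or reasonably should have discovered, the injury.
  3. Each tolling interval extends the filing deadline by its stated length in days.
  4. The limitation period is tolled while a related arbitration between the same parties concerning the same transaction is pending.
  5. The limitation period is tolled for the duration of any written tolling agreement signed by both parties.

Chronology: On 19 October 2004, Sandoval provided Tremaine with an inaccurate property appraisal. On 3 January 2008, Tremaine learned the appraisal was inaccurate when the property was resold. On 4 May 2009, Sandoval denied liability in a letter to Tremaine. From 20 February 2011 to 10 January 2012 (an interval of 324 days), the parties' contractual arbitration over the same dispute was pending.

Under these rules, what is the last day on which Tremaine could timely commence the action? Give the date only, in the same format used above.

22 November 2012

Accrual is tied to discovery, so the period began on 3 January 2008 rather than on 19 October 2004 when the act occurred.
4 years from 3 January 2008 is 3 January 2012.
The period was tolled for 324 days by the pending related arbitration (20 February 2011 to 10 January 2012), pushing the deadline to 22 November 2012.
None of the other events listed affects the running of the period under the stated rules.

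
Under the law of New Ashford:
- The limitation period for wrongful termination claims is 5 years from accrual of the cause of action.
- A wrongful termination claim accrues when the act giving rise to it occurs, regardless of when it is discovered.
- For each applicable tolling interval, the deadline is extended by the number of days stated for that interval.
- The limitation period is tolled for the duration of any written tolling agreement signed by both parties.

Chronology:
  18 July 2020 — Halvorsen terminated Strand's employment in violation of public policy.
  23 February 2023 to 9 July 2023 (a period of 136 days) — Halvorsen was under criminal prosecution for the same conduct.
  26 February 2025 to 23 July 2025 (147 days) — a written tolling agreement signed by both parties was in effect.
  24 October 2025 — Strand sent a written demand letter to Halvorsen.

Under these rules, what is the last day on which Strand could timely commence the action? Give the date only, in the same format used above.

The cause of action accrued on 18 July 2020, the date of the act.
5 years from 18 July 2020 is 18 July 2025.
Because the written tolling agreement ran from 26 February 2025 to 23 July 2025, the deadline is extended by 147 days to 12 December 2025.
The pending criminal prosecution from 23 February 2023 to 9 July 2023 does not toll the period, because no stated rule makes a criminal prosecution a tolling event.
Nothing else in the chronology tolls or restarts the period.

12 December 2025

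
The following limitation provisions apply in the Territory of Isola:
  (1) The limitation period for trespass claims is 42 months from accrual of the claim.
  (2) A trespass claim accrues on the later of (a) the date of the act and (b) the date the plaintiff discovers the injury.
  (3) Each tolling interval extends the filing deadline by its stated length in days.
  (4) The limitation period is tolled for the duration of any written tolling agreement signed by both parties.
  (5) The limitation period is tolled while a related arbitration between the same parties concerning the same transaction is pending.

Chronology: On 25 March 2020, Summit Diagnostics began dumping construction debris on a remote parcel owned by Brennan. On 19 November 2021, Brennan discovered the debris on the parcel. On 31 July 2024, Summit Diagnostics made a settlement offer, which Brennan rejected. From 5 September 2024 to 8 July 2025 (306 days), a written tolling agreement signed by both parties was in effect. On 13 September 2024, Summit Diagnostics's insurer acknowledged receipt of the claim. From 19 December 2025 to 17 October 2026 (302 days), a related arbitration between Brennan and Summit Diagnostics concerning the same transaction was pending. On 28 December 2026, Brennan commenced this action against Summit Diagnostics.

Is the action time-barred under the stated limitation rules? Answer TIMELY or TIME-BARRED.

Taking the later of the act (25 March 2020) and discovery (19 November 2021), the claim accrued on 19 November 2021.
Adding the 42 months base period to 19 November 2021 gives a deadline of 19 May 2025, before any tolling.
The written tolling agreement from 5 September 2024 to 8 July 2025 tolled the period for 306 days, extending the deadline to 21 March 2026.
The period was tolled for 302 days by the pending related arbitration (19 December 2025 to 17 October 2026), pushing the deadline to 17 January 2027.
None of the other events listed affects the running of the period under the stated rules.
The 28 December 2026 filing precedes the 17 January 2027 deadline; the claim is timely.

TIMELY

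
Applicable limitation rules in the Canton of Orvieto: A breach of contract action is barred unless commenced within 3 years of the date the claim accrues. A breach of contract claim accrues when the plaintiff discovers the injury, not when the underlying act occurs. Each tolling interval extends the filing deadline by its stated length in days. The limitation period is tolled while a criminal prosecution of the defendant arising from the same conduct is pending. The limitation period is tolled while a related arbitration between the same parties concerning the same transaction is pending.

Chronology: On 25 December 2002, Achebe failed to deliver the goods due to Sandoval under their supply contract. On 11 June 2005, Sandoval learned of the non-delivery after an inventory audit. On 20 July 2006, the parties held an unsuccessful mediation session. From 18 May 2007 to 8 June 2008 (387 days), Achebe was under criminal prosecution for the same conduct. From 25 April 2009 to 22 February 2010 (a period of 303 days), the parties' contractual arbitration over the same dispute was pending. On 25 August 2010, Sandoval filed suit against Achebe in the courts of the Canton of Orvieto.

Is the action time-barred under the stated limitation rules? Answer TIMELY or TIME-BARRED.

TIME-BARRED

Accrual is tied to discovery, so the period began on 11 June 2005 rather than on 25 December 2002 when the act occurred.
Adding the 3 years base period to 11 June 2005 gives a deadline of 11 June 2008, before any tolling.
The period was tolled for 387 days by the pending criminal prosecution (18 May 2007 to 8 June 2008), pushing the deadline to 3 July 2009.
Because the pending related arbitration ran from 25 April 2009 to 22 February 2010, the deadline is extended by 303 days to 2 May 2010.
The other events in the timeline have no effect on the limitation period under the stated rules.
Sandoval filed on 25 August 2010, after the 2 May 2010 deadline, so the action is time-barred.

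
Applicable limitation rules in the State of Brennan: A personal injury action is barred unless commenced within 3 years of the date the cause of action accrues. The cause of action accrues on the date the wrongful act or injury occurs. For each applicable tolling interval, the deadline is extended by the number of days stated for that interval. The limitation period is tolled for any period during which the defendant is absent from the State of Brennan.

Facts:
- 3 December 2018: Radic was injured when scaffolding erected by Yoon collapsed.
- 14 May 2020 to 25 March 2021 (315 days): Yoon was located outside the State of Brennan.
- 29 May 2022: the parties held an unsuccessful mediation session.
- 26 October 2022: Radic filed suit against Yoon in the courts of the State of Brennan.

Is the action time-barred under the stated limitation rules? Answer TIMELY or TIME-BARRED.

TIME-BARRED

The limitation period began to run on 3 December 2018.
3 years from 3 December 2018 is 3 December 2021.
Because the defendant's absence from the jurisdiction ran from 14 May 2020 to 25 March 2021, the deadline is extended by 315 days to 14 October 2022.
None of the other events listed affects the running of the period under the stated rules.
Radic filed on 26 October 2022, after the 14 October 2022 deadline, so the action is time-barred.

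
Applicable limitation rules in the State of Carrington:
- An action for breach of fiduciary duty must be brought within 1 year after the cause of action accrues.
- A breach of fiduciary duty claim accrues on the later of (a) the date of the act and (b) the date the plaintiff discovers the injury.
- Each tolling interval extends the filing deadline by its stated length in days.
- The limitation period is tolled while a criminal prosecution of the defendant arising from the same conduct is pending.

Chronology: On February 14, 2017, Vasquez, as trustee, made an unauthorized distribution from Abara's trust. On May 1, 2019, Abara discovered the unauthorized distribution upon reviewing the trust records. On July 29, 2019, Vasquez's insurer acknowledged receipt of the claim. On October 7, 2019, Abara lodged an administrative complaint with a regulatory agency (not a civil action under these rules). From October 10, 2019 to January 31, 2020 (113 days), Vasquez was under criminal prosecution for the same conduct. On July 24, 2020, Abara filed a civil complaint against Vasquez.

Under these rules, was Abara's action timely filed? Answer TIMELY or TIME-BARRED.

Because discovery on May 1, 2019 post-dates the February 14, 2017 act, accrual under the later-of rule falls on May 1, 2019.
Adding the 1 year base period to May 1, 2019 gives a deadline of May 1, 2020, before any tolling.
The pending criminal prosecution from October 10, 2019 to January 31, 2020 tolled the period for 113 days, extending the deadline to August 22, 2020.
Nothing else in the chronology tolls or restarts the period.
Filing on July 24, 2020 beat the August 22, 2020 deadline — the action is timely.

TIMELY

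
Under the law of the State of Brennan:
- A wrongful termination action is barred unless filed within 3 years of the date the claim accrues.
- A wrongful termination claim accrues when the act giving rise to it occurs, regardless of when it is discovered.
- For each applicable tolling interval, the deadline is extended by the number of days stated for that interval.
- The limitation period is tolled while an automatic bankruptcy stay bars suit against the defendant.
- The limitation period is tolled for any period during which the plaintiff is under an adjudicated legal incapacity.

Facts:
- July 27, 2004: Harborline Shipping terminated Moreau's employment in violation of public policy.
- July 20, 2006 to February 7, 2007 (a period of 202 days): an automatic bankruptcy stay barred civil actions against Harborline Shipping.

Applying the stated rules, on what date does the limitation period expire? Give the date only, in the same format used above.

The claim accrued on July 27, 2004, when the wrongful act occurred.
The untolled deadline — 3 years after July 27, 2004 — is July 27, 2007.
The automatic bankruptcy stay from July 20, 2006 to February 7, 2007 tolled the period for 202 days, extending the deadline to February 14, 2008.

February 14, 2008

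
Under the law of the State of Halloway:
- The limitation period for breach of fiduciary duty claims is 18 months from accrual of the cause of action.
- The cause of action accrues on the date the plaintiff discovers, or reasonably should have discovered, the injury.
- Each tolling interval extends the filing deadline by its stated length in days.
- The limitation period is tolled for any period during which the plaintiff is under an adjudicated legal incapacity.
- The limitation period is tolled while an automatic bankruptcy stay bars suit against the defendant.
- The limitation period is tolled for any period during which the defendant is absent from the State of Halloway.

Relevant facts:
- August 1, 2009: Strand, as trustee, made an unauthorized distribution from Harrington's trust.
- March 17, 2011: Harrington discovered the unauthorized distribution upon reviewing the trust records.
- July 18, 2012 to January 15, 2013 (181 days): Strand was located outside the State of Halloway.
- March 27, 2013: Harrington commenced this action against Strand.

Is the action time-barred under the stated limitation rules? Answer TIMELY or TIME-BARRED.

The claim did not accrue until Harrington discovered the injury on March 17, 2011; the August 1, 2009 act date does not start the clock under the stated rule.
Adding the 18 months base period to March 17, 2011 gives a deadline of September 17, 2012, before any tolling.
Because the defendant's absence from the jurisdiction ran from July 18, 2012 to January 15, 2013, the deadline is extended by 181 days to March 17, 2013.
The March 27, 2013 filing falls after the March 17, 2013 deadline; the claim is time-barred.

TIME-BARRED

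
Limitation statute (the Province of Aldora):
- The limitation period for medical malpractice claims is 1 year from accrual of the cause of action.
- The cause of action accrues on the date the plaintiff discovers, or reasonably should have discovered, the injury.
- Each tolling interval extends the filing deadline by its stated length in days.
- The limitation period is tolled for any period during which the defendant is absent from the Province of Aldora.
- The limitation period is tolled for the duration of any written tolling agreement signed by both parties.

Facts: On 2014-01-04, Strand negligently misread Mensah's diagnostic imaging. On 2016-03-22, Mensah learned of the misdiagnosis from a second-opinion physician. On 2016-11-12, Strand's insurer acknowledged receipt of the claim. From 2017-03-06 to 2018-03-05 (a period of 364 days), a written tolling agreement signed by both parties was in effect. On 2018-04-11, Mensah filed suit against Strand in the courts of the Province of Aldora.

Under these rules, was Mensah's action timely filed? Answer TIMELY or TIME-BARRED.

TIME-BARRED

The claim did not accrue until Mensah discovered the injury on 2016-03-22; the 2014-01-04 act date does not start the clock under the stated rule.
The untolled deadline — 1 year after 2016-03-22 — is 2017-03-22.
Because the written tolling agreement ran from 2017-03-06 to 2018-03-05, the deadline is extended by 364 days to 2018-03-21.
None of the other events listed affects the running of the period under the stated rules.
Filing on 2018-04-11 missed the 2018-03-21 deadline — the action is time-barred.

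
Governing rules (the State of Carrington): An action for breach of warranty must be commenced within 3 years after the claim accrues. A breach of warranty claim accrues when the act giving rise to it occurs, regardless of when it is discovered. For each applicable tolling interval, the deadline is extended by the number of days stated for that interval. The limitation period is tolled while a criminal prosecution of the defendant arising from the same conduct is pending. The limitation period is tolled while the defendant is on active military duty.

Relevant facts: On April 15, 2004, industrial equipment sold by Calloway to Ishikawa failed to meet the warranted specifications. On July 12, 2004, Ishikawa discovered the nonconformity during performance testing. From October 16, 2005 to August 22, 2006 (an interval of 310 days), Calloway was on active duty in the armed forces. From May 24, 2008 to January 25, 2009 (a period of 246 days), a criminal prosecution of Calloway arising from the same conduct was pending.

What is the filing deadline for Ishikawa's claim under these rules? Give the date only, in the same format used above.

The claim accrued on April 15, 2004, when the wrongful act occurred; under the stated occurrence rule the July 12, 2004 discovery does not delay accrual.
3 years from April 15, 2004 is April 15, 2007.
Because the defendant's active military service ran from October 16, 2005 to August 22, 2006, the deadline is extended by 310 days to February 19, 2008.
By the time the pending criminal prosecution began on May 24, 2008, the limitation period had already expired on February 19, 2008; that interval cannot revive it.

February 19, 2008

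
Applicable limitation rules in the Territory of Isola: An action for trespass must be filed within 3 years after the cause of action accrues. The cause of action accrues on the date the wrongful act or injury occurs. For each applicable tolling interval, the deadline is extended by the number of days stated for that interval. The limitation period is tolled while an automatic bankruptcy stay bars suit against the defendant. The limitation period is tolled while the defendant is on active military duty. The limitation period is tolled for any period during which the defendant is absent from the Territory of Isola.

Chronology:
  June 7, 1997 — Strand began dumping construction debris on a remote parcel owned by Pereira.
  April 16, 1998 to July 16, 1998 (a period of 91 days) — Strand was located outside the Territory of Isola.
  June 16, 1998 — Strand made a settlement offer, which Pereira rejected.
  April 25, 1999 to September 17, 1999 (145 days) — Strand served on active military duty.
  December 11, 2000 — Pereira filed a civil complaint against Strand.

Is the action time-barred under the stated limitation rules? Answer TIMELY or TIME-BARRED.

TIMELY

The limitation period began to run on June 7, 1997.
3 years from June 7, 1997 is June 7, 2000.
Because the defendant's absence from the jurisdiction ran from April 16, 1998 to July 16, 1998, the deadline is extended by 91 days to September 6, 2000.
The defendant's active military service from April 25, 1999 to September 17, 1999 tolled the period for 145 days, extending the deadline to January 29, 2001.
The other events in the timeline have no effect on the limitation period under the stated rules.
Filing on December 11, 2000 beat the January 29, 2001 deadline — the action is timely.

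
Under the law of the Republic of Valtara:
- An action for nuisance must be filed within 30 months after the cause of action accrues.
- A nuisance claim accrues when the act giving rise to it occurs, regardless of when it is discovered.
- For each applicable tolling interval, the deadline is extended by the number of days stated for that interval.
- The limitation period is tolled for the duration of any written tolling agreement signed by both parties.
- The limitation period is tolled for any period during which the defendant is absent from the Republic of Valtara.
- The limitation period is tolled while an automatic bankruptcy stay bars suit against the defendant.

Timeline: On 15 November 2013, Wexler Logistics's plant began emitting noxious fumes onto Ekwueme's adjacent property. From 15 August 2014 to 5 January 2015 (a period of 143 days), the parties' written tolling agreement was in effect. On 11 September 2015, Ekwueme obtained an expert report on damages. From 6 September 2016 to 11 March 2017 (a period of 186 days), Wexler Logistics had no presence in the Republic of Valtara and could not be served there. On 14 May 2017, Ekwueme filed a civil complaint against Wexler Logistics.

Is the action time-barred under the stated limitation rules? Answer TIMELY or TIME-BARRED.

TIME-BARRED

The limitation period began to run on 15 November 2013.
The untolled deadline — 30 months after 15 November 2013 — is 15 May 2016.
The written tolling agreement from 15 August 2014 to 5 January 2015 tolled the period for 143 days, extending the deadline to 5 October 2016.
Because the defendant's absence from the jurisdiction ran from 6 September 2016 to 11 March 2017, the deadline is extended by 186 days to 9 April 2017.
Nothing else in the chronology tolls or restarts the period.
The 14 May 2017 filing falls after the 9 April 2017 deadline; the claim is time-barred.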